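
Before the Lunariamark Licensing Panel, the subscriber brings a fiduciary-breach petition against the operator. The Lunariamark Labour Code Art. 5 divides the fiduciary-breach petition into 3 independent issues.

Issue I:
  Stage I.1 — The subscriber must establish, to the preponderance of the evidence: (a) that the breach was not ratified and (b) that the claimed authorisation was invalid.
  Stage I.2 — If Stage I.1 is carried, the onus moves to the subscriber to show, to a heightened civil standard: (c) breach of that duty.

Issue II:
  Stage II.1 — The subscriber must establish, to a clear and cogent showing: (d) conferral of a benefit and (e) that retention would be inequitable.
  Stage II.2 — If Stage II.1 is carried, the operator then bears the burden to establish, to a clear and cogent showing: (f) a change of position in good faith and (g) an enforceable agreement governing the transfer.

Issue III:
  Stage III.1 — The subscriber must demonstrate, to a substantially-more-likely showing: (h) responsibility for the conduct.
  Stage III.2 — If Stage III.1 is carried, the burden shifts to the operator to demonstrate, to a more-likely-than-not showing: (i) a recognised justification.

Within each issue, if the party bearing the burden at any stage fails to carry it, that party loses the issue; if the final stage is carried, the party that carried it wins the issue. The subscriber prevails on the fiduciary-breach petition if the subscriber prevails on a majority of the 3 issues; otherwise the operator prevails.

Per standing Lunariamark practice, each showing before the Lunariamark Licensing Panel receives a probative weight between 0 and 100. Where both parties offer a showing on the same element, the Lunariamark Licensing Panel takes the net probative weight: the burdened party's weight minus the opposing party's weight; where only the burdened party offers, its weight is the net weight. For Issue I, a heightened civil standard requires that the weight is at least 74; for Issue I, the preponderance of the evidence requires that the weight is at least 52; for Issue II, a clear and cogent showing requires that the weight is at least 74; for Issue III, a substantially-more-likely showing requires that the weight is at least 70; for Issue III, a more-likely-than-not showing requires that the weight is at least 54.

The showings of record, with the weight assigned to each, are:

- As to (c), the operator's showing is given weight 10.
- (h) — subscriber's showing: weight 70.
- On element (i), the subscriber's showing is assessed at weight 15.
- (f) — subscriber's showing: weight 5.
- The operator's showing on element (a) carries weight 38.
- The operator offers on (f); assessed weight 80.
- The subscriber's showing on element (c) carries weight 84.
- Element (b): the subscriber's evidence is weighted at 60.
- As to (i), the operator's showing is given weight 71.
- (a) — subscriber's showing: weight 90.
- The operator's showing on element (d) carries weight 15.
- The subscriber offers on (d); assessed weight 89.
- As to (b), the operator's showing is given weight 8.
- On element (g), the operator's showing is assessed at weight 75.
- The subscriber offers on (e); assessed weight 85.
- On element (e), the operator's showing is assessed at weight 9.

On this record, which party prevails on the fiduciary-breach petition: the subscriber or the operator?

— Issue I —
At Stage I.1 the subscriber must meet the preponderance of the evidence (weight is at least 52): on (a) the weight is 90 less the opposing 38 gives net 52, ≥ 52, so (a) meets the standard; on (b) the weight is 60 less the opposing 8 gives net 52, which does reach 52, so (b) meets the standard.
  Stage I.1 carried; the burden remains with the subscriber.
At Stage I.2 the subscriber must meet a heightened civil standard (weight is at least 74): on (c) the weight is 84 less the opposing 10 gives net 74, ≥ 74, so (c) meets the standard.
  Stage I.2 carried; the final stage is satisfied.
With every stage satisfied, the subscriber prevails on this issue.
— Issue II —
Stage II.1 (subscriber, a clear and cogent showing, weight is at least 74): (d) net 89−15=74 ≥ 74 — meets; (e) net 85−9=76 ≥ 74 — meets.
  The subscriber carries Stage II.1; the operator now bears the burden.
Stage II.2 (operator, a clear and cogent showing, weight is at least 74): (f) net 80−5=75 ≥ 74 — meets; (g) 75 ≥ 74 — meets.
  The operator carries the last stage.
All stages carried — the operator prevails on this issue.
— Issue III —
Stage III.1 — burden on subscriber; standard: a substantially-more-likely showing (weight is at least 70).
    (h): 70 ≥ 70 [met]
  Stage III.1 carried; the burden shifts to the operator.
Stage III.2 — burden on operator; standard: a more-likely-than-not showing (weight is at least 54).
    (i): 71 − 15 = 56 ≥ 54 [met]
  Stage III.2 carried; the final stage is satisfied.
All stages carried — the operator prevails on this issue.
Per-issue: Issue I → subscriber; Issue II → operator; Issue III → operator. The subscriber must prevail on a majority of issues; overall, the operator prevails.

operator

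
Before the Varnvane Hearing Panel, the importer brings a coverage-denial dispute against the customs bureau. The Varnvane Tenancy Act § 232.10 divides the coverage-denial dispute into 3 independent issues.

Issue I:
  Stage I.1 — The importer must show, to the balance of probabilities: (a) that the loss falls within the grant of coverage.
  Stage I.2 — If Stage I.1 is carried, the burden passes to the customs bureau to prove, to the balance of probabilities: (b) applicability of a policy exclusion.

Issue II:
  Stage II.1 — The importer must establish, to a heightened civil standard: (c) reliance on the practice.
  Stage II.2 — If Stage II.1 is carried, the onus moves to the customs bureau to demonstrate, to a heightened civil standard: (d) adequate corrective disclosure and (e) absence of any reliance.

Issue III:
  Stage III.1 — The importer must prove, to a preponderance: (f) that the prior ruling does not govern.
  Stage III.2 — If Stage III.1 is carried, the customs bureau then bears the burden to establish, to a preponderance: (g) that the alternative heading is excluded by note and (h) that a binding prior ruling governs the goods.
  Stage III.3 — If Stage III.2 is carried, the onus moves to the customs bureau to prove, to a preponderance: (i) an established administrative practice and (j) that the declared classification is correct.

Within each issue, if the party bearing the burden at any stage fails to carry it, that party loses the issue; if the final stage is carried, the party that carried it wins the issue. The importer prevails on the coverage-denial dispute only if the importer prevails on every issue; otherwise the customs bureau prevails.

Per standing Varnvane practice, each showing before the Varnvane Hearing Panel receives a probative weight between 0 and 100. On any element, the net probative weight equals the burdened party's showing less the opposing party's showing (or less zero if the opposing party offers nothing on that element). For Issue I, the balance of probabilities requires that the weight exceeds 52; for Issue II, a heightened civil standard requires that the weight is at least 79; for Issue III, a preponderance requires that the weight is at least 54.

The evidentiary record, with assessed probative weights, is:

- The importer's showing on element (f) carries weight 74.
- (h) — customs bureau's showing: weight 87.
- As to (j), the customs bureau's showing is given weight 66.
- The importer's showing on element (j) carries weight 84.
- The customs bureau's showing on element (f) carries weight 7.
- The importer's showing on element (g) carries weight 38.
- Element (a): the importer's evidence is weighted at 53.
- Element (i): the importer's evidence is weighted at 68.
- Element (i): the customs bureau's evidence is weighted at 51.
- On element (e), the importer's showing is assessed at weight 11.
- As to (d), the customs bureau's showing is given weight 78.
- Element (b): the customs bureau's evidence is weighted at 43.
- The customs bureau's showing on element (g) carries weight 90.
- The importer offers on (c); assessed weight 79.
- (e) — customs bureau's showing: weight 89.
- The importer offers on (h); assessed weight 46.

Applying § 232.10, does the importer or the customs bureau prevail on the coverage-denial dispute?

— Issue I —
Stage I.1 (importer, the balance of probabilities, weight exceeds 52): (a) 53 > 52 — meets.
  The importer carries Stage I.1; the customs bureau now bears the burden.
Stage I.2 (customs bureau, the balance of probabilities, weight exceeds 52): (b) 43 ≤ 52 — fails.
  The customs bureau does not carry Stage I.2.
So the importer prevails on this issue.
— Issue II —
Stage II.1 (importer, a heightened civil standard, weight is at least 79): (c) 79 ≥ 79 — meets.
  Stage II.1 carried; the burden shifts to the customs bureau.
Stage II.2 (customs bureau, a heightened civil standard, weight is at least 79): (d) 78 < 79 — fails; (e) net 89−11=78 < 79 — fails.
  The customs bureau does not carry Stage II.2.
The analysis ends at Stage II.2; the importer prevails on this issue.
— Issue III —
Stage III.1 (importer, a preponderance, weight is at least 54): (f) net 74−7=67 ≥ 54 — meets.
  The importer carries Stage III.1; the customs bureau now bears the burden.
Stage III.2 (customs bureau, a preponderance, weight is at least 54): (g) net 90−38=52 < 54 — fails; (h) net 87−46=41 < 54 — fails.
  Not every element is met, so the customs bureau fails to carry Stage III.2.
The importer prevails on this issue.
Per-issue: Issue I → importer; Issue II → importer; Issue III → importer. The importer must prevail on every issue; overall, the importer prevails.

importer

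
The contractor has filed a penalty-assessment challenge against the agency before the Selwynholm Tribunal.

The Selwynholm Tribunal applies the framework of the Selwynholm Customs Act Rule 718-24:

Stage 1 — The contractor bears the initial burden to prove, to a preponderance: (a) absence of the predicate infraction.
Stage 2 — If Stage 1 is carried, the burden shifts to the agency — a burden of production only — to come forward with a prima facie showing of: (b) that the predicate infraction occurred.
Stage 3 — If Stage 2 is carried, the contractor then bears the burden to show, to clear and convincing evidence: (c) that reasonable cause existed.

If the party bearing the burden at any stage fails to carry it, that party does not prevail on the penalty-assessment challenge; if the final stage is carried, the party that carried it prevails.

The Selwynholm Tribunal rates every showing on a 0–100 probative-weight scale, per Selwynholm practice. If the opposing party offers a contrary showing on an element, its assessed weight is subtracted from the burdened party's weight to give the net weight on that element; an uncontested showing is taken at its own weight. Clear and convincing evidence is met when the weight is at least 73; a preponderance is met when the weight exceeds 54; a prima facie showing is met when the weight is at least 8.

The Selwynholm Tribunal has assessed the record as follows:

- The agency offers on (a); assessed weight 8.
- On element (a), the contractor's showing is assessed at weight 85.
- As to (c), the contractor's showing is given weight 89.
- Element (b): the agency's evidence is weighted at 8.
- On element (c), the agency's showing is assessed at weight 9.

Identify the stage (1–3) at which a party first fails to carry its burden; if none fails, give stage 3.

stage 3

Stage 1 — burden on contractor; standard: a preponderance (weight exceeds 54).
    (a): 85 − 8 = 77 > 54 [met]
  All elements met. The burden passes to the agency.
Stage 2 — burden on agency; standard: a prima facie showing (weight is at least 8).
    (b): 8 ≥ 8 [met]
  Stage 2 is satisfied; the onus moves to the contractor.
Stage 3 — burden on contractor; standard: clear and convincing evidence (weight is at least 73).
    (c): 89 − 9 = 80 ≥ 73 [met]
  The contractor carries the last stage.
Every stage carried; the contractor prevails.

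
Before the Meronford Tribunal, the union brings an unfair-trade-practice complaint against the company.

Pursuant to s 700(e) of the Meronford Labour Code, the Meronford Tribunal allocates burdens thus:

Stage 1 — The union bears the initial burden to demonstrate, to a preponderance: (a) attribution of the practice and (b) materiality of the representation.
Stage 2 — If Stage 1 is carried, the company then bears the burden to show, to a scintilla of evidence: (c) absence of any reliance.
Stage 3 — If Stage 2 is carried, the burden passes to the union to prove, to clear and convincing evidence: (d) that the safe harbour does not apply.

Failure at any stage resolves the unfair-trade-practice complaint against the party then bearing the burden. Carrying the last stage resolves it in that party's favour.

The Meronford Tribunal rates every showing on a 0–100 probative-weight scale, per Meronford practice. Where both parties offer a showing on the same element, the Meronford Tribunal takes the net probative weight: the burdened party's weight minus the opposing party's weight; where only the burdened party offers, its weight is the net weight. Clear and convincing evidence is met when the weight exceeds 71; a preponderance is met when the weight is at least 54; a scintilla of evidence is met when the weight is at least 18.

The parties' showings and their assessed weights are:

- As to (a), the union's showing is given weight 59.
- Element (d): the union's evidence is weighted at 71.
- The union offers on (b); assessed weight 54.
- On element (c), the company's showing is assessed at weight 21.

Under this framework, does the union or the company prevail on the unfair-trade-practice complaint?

company

At Stage 1 the union must meet a preponderance (weight is at least 54): on (a) the weight is 59, which does reach 54, so (a) meets the standard; on (b) the weight is 54, ≥ 54, so (b) meets the standard.
  Stage 1 is satisfied; the onus moves to the company.
At Stage 2 the company must meet a scintilla of evidence (weight is at least 18): on (c) the weight is 21, ≥ 18, so (c) meets the standard.
  Stage 2 is satisfied; the onus moves to the union.
At Stage 3 the union must meet clear and convincing evidence (weight exceeds 71): on (d) the weight is 71, which does not exceed 71, so (d) does not meet the standard.
  Not every element is met, so the union fails to carry Stage 3.
So the company prevails.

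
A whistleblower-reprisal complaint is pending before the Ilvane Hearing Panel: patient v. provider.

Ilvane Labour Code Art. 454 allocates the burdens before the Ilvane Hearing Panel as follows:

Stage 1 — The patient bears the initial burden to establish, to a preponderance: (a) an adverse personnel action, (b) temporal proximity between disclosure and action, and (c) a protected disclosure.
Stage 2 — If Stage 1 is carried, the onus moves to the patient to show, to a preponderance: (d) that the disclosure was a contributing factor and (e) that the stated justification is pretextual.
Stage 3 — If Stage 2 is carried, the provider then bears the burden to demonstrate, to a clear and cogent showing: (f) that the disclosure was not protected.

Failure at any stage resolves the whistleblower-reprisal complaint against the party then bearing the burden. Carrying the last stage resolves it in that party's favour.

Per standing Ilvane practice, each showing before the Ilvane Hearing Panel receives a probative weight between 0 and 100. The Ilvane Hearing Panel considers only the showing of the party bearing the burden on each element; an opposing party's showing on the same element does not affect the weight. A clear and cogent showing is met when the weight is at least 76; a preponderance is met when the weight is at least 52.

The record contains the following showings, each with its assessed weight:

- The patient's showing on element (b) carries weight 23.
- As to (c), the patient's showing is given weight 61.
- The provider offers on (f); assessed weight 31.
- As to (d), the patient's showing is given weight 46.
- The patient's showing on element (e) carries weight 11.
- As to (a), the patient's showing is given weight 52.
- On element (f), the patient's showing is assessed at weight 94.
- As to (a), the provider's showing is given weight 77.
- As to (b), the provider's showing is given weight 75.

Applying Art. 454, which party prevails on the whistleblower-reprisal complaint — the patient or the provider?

Stage 1 — burden on patient; standard: a preponderance (weight is at least 52).
    (a): 52 (provider's 77 disregarded) ≥ 52 [met]
    (b): 23 (provider's 75 disregarded) < 52 [not met]
    (c): 61 ≥ 52 [met]
  Not every element is met, so the patient fails to carry Stage 1.
The provider prevails.

provider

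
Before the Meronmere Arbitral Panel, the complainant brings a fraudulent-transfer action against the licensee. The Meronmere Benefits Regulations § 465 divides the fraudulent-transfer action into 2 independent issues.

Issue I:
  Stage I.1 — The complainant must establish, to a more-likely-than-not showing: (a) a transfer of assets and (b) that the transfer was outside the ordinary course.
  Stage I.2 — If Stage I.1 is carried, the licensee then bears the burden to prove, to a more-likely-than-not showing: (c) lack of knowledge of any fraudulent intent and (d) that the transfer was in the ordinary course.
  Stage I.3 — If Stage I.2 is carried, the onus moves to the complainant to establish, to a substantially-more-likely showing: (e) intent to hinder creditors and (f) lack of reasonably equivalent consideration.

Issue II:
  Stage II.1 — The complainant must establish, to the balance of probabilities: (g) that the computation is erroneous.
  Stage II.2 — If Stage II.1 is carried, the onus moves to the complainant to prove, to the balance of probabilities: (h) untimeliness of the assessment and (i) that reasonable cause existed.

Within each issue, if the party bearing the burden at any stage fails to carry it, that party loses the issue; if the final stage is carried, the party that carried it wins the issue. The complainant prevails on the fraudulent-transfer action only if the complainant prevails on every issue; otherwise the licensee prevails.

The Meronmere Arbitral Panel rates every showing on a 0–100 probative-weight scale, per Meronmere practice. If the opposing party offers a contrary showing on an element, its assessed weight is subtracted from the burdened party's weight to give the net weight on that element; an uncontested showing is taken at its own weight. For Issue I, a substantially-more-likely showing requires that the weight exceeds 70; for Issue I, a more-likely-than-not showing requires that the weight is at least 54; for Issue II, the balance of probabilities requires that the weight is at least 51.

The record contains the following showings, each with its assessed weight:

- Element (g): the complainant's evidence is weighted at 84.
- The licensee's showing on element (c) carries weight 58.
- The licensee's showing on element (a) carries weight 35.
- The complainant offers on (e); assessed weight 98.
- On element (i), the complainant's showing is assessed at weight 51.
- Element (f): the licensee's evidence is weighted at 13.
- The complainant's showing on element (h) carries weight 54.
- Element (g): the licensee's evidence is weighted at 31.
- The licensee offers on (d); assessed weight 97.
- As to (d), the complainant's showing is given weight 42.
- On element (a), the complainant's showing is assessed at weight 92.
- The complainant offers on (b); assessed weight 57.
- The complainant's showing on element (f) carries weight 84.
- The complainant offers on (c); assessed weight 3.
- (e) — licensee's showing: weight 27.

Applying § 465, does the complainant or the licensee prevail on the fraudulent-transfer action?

complainant

— Issue I —
Stage I.1 — burden on complainant; standard: a more-likely-than-not showing (weight is at least 54).
    (a): 92 − 35 = 57 ≥ 54 [met]
    (b): 57 ≥ 54 [met]
  Stage I.1 carried; the burden shifts to the licensee.
Stage I.2 — burden on licensee; standard: a more-likely-than-not showing (weight is at least 54).
    (c): 58 − 3 = 55 ≥ 54 [met]
    (d): 97 − 42 = 55 ≥ 54 [met]
  All elements met. The burden passes to the complainant.
Stage I.3 — burden on complainant; standard: a substantially-more-likely showing (weight exceeds 70).
    (e): 98 − 27 = 71 > 70 [met]
    (f): 84 − 13 = 71 > 70 [met]
  The complainant carries the last stage.
Every stage carried; the complainant prevails on this issue.
— Issue II —
Stage II.1 (complainant, the balance of probabilities, weight is at least 51): (g) net 84−31=53 ≥ 51 — meets.
  Stage II.1 is satisfied; the complainant continues to bear the burden.
Stage II.2 (complainant, the balance of probabilities, weight is at least 51): (h) 54 ≥ 51 — meets; (i) 51 ≥ 51 — meets.
  All elements met at the final stage.
Every stage carried; the complainant prevails on this issue.
Per-issue: Issue I → complainant; Issue II → complainant. The complainant must prevail on every issue; overall, the complainant prevails.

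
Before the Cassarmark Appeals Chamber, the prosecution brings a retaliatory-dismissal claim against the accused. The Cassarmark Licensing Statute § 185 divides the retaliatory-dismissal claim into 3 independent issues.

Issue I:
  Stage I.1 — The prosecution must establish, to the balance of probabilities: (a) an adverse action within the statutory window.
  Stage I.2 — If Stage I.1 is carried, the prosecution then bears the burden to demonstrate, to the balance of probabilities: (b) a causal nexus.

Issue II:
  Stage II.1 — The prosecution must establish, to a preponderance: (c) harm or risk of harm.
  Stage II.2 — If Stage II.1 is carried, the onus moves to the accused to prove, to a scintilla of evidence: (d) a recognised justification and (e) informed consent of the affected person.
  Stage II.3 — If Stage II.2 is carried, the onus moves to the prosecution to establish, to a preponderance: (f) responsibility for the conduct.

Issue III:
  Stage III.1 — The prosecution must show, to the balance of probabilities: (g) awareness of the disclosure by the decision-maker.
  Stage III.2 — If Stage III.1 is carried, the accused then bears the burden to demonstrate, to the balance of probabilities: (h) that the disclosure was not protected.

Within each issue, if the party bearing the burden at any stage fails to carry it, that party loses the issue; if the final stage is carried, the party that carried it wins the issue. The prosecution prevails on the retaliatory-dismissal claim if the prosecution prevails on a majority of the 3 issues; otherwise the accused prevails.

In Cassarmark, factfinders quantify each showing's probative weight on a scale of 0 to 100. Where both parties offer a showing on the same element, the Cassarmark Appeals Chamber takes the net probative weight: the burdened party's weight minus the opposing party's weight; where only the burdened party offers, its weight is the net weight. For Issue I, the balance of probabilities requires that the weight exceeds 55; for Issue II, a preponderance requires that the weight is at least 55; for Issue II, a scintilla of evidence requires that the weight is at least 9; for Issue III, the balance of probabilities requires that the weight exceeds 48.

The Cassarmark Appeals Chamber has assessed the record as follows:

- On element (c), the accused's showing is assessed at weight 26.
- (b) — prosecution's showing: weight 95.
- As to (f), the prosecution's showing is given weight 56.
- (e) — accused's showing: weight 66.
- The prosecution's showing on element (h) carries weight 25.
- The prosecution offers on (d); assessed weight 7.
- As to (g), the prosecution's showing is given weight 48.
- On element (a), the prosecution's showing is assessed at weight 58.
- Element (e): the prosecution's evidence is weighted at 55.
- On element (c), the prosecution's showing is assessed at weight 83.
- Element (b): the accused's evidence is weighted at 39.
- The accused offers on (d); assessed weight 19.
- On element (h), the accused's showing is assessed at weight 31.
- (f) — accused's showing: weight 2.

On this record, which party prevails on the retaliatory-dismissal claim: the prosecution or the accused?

— Issue I —
Stage I.1 — burden on prosecution; standard: the balance of probabilities (weight exceeds 55).
    (a): 58 > 55 [met]
  Stage I.1 carried; the burden remains with the prosecution.
Stage I.2 — burden on prosecution; standard: the balance of probabilities (weight exceeds 55).
    (b): 95 − 39 = 56 > 55 [met]
  Stage I.2 carried; the final stage is satisfied.
All stages carried — the prosecution prevails on this issue.
— Issue II —
Stage II.1 — burden on prosecution; standard: a preponderance (weight is at least 55).
    (c): 83 − 26 = 57 ≥ 55 [met]
  All elements met. The burden passes to the accused.
Stage II.2 — burden on accused; standard: a scintilla of evidence (weight is at least 9).
    (d): 19 − 7 = 12 ≥ 9 [met]
    (e): 66 − 55 = 11 ≥ 9 [met]
  Stage II.2 is satisfied; the onus moves to the prosecution.
Stage II.3 — burden on prosecution; standard: a preponderance (weight is at least 55).
    (f): 56 − 2 = 54 < 55 [not met]
  The prosecution does not carry Stage II.3.
So the accused prevails on this issue.
— Issue III —
Stage III.1 — burden on prosecution; standard: the balance of probabilities (weight exceeds 48).
    (g): 48 ≤ 48 [not met]
  Not every element is met, so the prosecution fails to carry Stage III.1.
The accused prevails on this issue.
Per-issue: Issue I → prosecution; Issue II → accused; Issue III → accused. The prosecution must prevail on a majority of issues; overall, the accused prevails.

accused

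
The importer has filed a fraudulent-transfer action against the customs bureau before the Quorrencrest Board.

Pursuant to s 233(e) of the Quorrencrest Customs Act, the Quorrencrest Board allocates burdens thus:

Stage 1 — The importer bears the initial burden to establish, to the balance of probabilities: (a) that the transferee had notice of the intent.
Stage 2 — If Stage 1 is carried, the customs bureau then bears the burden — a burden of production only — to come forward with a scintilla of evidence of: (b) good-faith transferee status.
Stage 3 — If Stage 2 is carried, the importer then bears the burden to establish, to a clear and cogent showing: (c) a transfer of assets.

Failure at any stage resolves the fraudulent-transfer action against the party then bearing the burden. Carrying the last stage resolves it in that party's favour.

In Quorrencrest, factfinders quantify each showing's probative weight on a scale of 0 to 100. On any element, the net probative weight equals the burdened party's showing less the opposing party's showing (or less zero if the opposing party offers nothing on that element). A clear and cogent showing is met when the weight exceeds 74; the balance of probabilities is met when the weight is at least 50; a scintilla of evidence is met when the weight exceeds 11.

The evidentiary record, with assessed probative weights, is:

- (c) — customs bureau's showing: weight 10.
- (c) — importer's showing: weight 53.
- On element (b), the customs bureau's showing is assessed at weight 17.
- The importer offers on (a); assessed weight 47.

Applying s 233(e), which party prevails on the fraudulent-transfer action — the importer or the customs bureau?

Stage 1 (importer, the balance of probabilities, weight is at least 50): (a) 47 < 50 — fails.
  Not every element is met, so the importer fails to carry Stage 1.
The analysis ends at Stage 1; the customs bureau prevails.

customs bureau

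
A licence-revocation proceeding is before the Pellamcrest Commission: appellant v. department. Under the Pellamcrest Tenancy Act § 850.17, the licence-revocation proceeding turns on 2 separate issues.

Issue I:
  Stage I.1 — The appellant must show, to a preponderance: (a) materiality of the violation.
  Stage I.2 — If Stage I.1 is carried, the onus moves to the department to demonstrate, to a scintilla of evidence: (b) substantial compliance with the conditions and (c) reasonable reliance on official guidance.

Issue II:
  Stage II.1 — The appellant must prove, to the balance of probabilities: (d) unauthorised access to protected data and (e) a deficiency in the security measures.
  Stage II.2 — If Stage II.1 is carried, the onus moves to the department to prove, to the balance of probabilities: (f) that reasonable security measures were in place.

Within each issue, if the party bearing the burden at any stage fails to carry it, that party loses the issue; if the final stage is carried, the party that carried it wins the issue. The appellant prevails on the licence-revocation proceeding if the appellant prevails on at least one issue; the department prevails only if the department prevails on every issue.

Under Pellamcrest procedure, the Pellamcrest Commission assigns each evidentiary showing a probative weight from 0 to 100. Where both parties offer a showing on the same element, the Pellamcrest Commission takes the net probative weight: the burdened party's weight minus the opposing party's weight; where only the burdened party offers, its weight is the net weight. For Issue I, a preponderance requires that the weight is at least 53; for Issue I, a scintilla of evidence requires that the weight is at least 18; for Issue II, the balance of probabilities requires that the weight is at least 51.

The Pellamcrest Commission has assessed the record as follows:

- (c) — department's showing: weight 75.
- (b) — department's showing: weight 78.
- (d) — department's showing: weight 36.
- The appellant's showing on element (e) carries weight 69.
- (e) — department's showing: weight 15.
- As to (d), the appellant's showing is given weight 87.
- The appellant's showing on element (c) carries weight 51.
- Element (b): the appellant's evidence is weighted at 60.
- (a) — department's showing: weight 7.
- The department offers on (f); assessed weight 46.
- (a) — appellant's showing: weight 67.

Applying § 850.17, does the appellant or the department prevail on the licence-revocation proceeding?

— Issue I —
Stage I.1 (appellant, a preponderance, weight is at least 53): (a) net 67−7=60 ≥ 53 — meets.
  The appellant carries Stage I.1; the department now bears the burden.
Stage I.2 (department, a scintilla of evidence, weight is at least 18): (b) net 78−60=18 ≥ 18 — meets; (c) net 75−51=24 ≥ 18 — meets.
  The department carries the last stage.
With every stage satisfied, the department prevails on this issue.
— Issue II —
Stage II.1 — burden on appellant; standard: the balance of probabilities (weight is at least 51).
    (d): 87 − 36 = 51 ≥ 51 [met]
    (e): 69 − 15 = 54 ≥ 51 [met]
  All elements met. The burden passes to the department.
Stage II.2 — burden on department; standard: the balance of probabilities (weight is at least 51).
    (f): 46 < 51 [not met]
  Stage II.2 not carried; the department fails its burden.
The appellant prevails on this issue.
Per-issue: Issue I → department; Issue II → appellant. The appellant must prevail on at least one issue; overall, the appellant prevails.

appellant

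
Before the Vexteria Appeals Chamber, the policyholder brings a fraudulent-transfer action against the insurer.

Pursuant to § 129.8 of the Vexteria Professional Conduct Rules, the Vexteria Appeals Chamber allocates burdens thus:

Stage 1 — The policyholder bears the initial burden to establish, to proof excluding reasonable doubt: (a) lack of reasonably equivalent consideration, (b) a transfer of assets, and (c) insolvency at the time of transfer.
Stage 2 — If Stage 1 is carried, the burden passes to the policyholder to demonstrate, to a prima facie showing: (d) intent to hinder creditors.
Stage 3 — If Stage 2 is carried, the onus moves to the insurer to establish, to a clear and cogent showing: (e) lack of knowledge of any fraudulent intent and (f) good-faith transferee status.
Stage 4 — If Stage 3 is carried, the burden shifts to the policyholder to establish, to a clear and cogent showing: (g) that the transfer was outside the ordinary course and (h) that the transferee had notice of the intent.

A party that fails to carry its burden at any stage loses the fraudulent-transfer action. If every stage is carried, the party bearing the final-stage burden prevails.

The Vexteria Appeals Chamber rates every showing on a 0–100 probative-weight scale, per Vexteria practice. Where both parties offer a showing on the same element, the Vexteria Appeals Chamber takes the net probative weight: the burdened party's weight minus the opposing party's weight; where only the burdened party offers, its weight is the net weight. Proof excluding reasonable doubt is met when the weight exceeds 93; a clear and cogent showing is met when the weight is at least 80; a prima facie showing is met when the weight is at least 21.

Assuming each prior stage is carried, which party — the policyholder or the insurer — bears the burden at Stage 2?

policyholder

Stage 2's rule assigns the burden to the policyholder (to a prima facie showing).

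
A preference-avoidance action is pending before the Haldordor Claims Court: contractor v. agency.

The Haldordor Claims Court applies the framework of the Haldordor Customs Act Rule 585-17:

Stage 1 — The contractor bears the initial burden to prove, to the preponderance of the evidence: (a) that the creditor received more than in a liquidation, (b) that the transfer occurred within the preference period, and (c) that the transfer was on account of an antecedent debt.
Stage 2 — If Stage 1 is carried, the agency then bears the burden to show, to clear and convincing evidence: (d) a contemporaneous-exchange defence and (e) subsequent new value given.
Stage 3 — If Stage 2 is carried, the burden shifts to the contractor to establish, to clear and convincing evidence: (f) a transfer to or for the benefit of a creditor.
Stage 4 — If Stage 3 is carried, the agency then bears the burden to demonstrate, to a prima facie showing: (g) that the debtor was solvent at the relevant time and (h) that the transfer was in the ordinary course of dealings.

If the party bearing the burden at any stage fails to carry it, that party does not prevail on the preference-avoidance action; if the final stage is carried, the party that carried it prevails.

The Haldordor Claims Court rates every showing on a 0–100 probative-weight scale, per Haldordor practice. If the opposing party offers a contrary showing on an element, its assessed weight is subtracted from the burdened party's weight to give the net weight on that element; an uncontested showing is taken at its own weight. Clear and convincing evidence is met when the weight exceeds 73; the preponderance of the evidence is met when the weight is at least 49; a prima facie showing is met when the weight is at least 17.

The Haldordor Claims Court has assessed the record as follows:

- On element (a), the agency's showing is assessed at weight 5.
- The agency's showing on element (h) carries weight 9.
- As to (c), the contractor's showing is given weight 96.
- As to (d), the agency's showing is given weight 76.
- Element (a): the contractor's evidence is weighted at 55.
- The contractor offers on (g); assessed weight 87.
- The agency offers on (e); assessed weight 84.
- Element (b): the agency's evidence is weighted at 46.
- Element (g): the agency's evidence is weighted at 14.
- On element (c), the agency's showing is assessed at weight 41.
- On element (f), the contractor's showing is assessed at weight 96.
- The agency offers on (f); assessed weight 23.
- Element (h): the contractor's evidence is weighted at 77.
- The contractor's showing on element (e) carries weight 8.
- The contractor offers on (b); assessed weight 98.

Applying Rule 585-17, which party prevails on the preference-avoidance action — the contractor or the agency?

Stage 1 (contractor, the preponderance of the evidence, weight is at least 49): (a) net 55−5=50 ≥ 49 — meets; (b) net 98−46=52 ≥ 49 — meets; (c) net 96−41=55 ≥ 49 — meets.
  The contractor carries Stage 1; the agency now bears the burden.
Stage 2 (agency, clear and convincing evidence, weight exceeds 73): (d) 76 > 73 — meets; (e) net 84−8=76 > 73 — meets.
  Stage 2 carried; the burden shifts to the contractor.
Stage 3 (contractor, clear and convincing evidence, weight exceeds 73): (f) net 96−23=73 ≤ 73 — fails.
  Stage 3 not carried; the contractor fails its burden.
The agency prevails.

agency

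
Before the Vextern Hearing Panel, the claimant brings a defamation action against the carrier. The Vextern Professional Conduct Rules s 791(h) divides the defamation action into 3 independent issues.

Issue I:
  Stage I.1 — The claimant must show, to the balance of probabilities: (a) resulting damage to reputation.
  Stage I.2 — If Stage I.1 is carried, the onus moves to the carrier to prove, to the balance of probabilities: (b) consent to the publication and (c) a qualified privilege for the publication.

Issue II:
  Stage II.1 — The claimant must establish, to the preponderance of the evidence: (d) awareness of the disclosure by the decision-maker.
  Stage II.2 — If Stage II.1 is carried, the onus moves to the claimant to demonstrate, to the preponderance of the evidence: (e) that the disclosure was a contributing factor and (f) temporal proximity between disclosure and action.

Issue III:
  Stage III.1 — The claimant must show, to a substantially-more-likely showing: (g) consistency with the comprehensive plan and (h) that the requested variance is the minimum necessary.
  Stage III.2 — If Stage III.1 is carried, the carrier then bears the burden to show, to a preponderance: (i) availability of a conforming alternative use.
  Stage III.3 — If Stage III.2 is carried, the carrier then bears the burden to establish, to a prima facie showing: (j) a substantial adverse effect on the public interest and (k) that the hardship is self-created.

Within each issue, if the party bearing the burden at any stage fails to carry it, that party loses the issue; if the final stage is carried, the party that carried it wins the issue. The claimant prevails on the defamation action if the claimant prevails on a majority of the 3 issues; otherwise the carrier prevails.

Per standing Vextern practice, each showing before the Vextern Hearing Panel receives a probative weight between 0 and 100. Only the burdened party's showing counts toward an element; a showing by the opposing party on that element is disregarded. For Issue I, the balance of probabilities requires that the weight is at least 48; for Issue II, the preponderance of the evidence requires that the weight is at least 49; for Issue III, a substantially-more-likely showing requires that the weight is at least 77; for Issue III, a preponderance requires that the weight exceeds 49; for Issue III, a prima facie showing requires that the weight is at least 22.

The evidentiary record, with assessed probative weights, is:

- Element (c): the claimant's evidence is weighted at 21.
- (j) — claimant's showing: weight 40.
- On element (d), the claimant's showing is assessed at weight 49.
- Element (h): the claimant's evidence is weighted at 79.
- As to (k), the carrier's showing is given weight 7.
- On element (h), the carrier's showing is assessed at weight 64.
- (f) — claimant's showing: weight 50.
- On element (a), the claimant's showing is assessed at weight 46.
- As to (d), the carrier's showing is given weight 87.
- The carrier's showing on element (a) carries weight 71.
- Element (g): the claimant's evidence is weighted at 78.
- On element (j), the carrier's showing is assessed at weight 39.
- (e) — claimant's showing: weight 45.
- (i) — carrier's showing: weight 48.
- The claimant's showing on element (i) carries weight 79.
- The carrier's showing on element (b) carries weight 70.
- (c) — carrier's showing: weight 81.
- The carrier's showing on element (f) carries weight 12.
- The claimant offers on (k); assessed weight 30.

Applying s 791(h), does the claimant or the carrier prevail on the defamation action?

carrier

— Issue I —
Stage I.1 — burden on claimant; standard: the balance of probabilities (weight is at least 48).
    (a): 46 (carrier's 71 disregarded) < 48 [not met]
  The claimant does not carry Stage I.1.
So the carrier prevails on this issue.
— Issue II —
Stage II.1 (claimant, the preponderance of the evidence, weight is at least 49): (d) 49 (carrier's 87 disregarded) ≥ 49 — meets.
  Stage II.1 carried; the burden remains with the claimant.
Stage II.2 (claimant, the preponderance of the evidence, weight is at least 49): (e) 45 < 49 — fails; (f) 50 (carrier's 12 disregarded) ≥ 49 — meets.
  Stage II.2 not carried; the claimant fails its burden.
So the carrier prevails on this issue.
— Issue III —
Stage III.1 — burden on claimant; standard: a substantially-more-likely showing (weight is at least 77).
    (g): 78 ≥ 77 [met]
    (h): 79 (carrier's 64 disregarded) ≥ 77 [met]
  Stage III.1 is satisfied; the onus moves to the carrier.
Stage III.2 — burden on carrier; standard: a preponderance (weight exceeds 49).
    (i): 48 (claimant's 79 disregarded) ≤ 49 [not met]
  Stage III.2 not carried; the carrier fails its burden.
The analysis ends at Stage III.2; the claimant prevails on this issue.
Per-issue: Issue I → carrier; Issue II → carrier; Issue III → claimant. The claimant must prevail on a majority of issues; overall, the carrier prevails.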